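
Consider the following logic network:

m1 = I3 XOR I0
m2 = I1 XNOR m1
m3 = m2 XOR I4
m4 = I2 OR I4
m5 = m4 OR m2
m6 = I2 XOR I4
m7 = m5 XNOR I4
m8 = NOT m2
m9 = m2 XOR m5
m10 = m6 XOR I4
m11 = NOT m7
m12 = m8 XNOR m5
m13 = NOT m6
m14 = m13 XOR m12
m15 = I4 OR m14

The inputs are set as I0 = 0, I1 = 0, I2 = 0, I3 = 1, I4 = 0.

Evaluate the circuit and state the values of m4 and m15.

m4 = 0  m15 = 1

m1 = I3 XOR I0 = 1 XOR 0 = 1
m2 = I1 XNOR m1 = 0 XNOR 1 = 0
m4 = I2 OR I4 = 0 OR 0 = 0
m5 = m4 OR m2 = 0 OR 0 = 0
m6 = I2 XOR I4 = 0 XOR 0 = 0
m8 = NOT m2 = NOT 0 = 1
m12 = m8 XNOR m5 = 1 XNOR 0 = 0
m13 = NOT m6 = NOT 0 = 1
m14 = m13 XOR m12 = 1 XOR 0 = 1
m15 = I4 OR m14 = 0 OR 1 = 1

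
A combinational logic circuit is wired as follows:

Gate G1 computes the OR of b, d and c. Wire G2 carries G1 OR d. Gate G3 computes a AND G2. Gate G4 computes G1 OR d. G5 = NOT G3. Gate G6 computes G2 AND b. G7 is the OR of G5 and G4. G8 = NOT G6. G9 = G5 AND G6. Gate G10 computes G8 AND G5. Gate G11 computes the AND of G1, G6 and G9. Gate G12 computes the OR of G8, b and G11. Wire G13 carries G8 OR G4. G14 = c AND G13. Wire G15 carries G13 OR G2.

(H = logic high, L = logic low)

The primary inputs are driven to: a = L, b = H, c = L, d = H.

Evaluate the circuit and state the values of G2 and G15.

G2 = H, G15 = H

G1 = b OR d OR c = H OR H OR L = H
G2 = G1 OR d = H OR H = H
G4 = G1 OR d = H OR H = H
G6 = G2 AND b = H AND H = H
G8 = NOT G6 = NOT H = L
G13 = G8 OR G4 = L OR H = H
G15 = G13 OR G2 = H OR H = H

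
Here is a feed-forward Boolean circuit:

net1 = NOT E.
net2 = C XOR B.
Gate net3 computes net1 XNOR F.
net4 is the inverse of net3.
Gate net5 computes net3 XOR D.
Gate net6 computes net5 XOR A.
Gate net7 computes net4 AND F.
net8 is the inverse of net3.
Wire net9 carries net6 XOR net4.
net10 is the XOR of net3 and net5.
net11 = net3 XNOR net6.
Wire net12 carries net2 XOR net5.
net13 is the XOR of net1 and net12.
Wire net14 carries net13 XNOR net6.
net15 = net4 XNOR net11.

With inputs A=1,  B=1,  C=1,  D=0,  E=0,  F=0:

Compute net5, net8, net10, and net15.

net5 = 0, net8 = 1, net10 = 0, net15 = 0

net1 = NOT E = NOT 0 = 1
net3 = net1 XNOR F = 1 XNOR 0 = 0
net4 = NOT net3 = NOT 0 = 1
net5 = net3 XOR D = 0 XOR 0 = 0
net6 = net5 XOR A = 0 XOR 1 = 1
net8 = NOT net3 = NOT 0 = 1
net10 = net3 XOR net5 = 0 XOR 0 = 0
net11 = net3 XNOR net6 = 0 XNOR 1 = 0
net15 = net4 XNOR net11 = 1 XNOR 0 = 0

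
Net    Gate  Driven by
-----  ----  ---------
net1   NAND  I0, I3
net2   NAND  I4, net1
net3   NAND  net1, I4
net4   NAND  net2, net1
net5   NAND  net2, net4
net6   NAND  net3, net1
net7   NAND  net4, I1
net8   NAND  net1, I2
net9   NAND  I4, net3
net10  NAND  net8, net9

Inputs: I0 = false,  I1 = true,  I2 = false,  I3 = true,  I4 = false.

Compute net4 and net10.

net4 = false, net10 = false

net1 = I0 NAND I3 = false NAND true = true
net2 = I4 NAND net1 = false NAND true = true
net3 = net1 NAND I4 = true NAND false = true
net4 = net2 NAND net1 = true NAND true = false
net8 = net1 NAND I2 = true NAND false = true
net9 = I4 NAND net3 = false NAND true = true
net10 = net8 NAND net9 = true NAND true = false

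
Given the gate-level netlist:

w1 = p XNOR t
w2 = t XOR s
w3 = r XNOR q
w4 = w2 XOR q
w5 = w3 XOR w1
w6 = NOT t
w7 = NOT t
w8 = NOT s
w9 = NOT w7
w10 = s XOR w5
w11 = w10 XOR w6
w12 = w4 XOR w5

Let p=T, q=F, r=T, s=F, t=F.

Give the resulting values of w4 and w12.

w1 = p XNOR t = T XNOR F = F
w2 = t XOR s = F XOR F = F
w3 = r XNOR q = T XNOR F = F
w4 = w2 XOR q = F XOR F = F
w5 = w3 XOR w1 = F XOR F = F
w12 = w4 XOR w5 = F XOR F = F

w4 = F, w12 = F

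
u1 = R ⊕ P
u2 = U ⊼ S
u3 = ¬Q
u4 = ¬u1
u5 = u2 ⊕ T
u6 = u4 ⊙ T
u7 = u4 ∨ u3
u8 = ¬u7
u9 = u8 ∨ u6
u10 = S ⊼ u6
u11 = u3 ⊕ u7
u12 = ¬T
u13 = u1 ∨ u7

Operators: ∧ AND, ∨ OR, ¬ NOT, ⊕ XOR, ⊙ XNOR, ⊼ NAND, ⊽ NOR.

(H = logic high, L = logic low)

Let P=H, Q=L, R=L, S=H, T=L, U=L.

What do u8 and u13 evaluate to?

u8 = L, u13 = H

u1 = R XOR P = L XOR H = H
u3 = NOT Q = NOT L = H
u4 = NOT u1 = NOT H = L
u7 = u4 OR u3 = L OR H = H
u8 = NOT u7 = NOT H = L
u13 = u1 OR u7 = H OR H = H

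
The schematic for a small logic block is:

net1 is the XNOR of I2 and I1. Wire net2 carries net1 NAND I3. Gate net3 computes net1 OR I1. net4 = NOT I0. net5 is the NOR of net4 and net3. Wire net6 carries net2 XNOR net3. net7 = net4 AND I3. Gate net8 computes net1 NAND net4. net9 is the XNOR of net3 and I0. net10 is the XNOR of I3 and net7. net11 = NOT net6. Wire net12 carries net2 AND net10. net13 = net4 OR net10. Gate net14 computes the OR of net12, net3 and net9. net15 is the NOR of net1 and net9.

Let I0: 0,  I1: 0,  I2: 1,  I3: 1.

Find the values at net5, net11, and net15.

net5 = 0, net11 = 1, net15 = 0

net1 = I2 XNOR I1 = 1 XNOR 0 = 0
net2 = net1 NAND I3 = 0 NAND 1 = 1
net3 = net1 OR I1 = 0 OR 0 = 0
net4 = NOT I0 = NOT 0 = 1
net5 = net4 NOR net3 = 1 NOR 0 = 0
net6 = net2 XNOR net3 = 1 XNOR 0 = 0
net9 = net3 XNOR I0 = 0 XNOR 0 = 1
net11 = NOT net6 = NOT 0 = 1
net15 = net1 NOR net9 = 0 NOR 1 = 0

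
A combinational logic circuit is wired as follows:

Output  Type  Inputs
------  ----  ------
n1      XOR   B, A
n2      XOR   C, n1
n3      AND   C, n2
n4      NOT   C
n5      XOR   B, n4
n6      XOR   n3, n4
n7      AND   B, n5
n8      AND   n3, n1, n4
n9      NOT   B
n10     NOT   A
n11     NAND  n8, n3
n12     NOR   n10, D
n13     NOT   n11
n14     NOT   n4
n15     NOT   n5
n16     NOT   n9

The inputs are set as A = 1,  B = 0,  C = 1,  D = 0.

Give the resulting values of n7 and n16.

n7 = 0, n16 = 0

n4 = NOT C = NOT 1 = 0
n5 = B XOR n4 = 0 XOR 0 = 0
n7 = B AND n5 = 0 AND 0 = 0
n9 = NOT B = NOT 0 = 1
n16 = NOT n9 = NOT 1 = 0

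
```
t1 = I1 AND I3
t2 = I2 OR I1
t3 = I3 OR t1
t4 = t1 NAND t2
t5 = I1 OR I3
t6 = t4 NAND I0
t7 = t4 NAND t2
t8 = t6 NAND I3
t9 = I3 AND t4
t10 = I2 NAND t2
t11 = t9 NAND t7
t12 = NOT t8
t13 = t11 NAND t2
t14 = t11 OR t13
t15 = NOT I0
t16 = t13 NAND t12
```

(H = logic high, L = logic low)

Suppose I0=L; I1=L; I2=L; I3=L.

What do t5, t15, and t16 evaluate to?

t5 = L, t15 = H, t16 = H

t1 = I1 AND I3 = L AND L = L
t2 = I2 OR I1 = L OR L = L
t4 = t1 NAND t2 = L NAND L = H
t5 = I1 OR I3 = L OR L = L
t6 = t4 NAND I0 = H NAND L = H
t7 = t4 NAND t2 = H NAND L = H
t8 = t6 NAND I3 = H NAND L = H
t9 = I3 AND t4 = L AND H = L
t11 = t9 NAND t7 = L NAND H = H
t12 = NOT t8 = NOT H = L
t13 = t11 NAND t2 = H NAND L = H
t15 = NOT I0 = NOT L = H
t16 = t13 NAND t12 = H NAND L = H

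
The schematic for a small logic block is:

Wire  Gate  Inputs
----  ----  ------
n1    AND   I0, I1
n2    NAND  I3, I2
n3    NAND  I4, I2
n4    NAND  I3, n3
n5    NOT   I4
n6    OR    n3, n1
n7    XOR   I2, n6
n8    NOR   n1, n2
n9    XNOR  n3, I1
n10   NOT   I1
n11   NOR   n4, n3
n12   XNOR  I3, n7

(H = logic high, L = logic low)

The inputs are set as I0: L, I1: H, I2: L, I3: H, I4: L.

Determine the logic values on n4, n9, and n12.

n4 = L, n9 = H, n12 = H

n1 = I0 AND I1 = L AND H = L
n3 = I4 NAND I2 = L NAND L = H
n4 = I3 NAND n3 = H NAND H = L
n6 = n3 OR n1 = H OR L = H
n7 = I2 XOR n6 = L XOR H = H
n9 = n3 XNOR I1 = H XNOR H = H
n12 = I3 XNOR n7 = H XNOR H = H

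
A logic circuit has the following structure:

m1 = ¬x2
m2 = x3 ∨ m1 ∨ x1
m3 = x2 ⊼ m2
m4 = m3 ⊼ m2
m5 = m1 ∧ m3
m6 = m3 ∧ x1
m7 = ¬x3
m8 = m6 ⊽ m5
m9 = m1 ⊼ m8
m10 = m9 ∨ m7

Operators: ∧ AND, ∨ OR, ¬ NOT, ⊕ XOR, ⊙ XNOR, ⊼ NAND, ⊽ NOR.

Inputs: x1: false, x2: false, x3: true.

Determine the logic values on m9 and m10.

m1 = NOT x2 = NOT false = true
m2 = x3 OR m1 OR x1 = true OR true OR false = true
m3 = x2 NAND m2 = false NAND true = true
m5 = m1 AND m3 = true AND true = true
m6 = m3 AND x1 = true AND false = false
m7 = NOT x3 = NOT true = false
m8 = m6 NOR m5 = false NOR true = false
m9 = m1 NAND m8 = true NAND false = true
m10 = m9 OR m7 = true OR false = true

m9 = true; m10 = true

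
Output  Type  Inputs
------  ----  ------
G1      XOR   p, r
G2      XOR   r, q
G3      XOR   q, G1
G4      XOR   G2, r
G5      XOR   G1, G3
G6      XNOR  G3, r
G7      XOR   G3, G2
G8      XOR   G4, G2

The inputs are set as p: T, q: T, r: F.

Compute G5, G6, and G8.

G5 = T  G6 = T  G8 = F

G1 = p XOR r = T XOR F = T
G2 = r XOR q = F XOR T = T
G3 = q XOR G1 = T XOR T = F
G4 = G2 XOR r = T XOR F = T
G5 = G1 XOR G3 = T XOR F = T
G6 = G3 XNOR r = F XNOR F = T
G8 = G4 XOR G2 = T XOR T = F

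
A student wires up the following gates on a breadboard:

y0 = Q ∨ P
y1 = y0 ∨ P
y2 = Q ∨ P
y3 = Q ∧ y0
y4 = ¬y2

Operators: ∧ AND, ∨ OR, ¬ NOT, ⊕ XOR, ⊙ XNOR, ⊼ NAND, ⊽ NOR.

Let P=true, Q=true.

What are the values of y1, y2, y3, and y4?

y0 = Q OR P = true OR true = true
y1 = y0 OR P = true OR true = true
y2 = Q OR P = true OR true = true
y3 = Q AND y0 = true AND true = true
y4 = NOT y2 = NOT true = false

y1 = true  y2 = true  y3 = true  y4 = false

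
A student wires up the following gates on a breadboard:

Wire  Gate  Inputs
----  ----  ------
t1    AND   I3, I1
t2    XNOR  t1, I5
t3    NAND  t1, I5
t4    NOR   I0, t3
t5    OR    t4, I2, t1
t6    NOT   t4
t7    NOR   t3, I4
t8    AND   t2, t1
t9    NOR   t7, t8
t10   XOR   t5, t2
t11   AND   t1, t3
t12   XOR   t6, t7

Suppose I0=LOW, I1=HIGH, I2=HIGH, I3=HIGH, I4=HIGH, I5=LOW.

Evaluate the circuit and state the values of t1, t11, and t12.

t1 = I3 AND I1 = HIGH AND HIGH = HIGH
t3 = t1 NAND I5 = HIGH NAND LOW = HIGH
t4 = I0 NOR t3 = LOW NOR HIGH = LOW
t6 = NOT t4 = NOT LOW = HIGH
t7 = t3 NOR I4 = HIGH NOR HIGH = LOW
t11 = t1 AND t3 = HIGH AND HIGH = HIGH
t12 = t6 XOR t7 = HIGH XOR LOW = HIGH

t1 = HIGH; t11 = HIGH; t12 = HIGH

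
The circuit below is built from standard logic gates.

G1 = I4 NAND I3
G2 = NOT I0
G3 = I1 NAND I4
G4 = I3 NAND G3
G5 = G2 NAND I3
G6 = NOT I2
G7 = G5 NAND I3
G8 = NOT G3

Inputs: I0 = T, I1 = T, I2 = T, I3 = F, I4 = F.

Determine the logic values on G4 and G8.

G4 = T; G8 = F

G3 = I1 NAND I4 = T NAND F = T
G4 = I3 NAND G3 = F NAND T = T
G8 = NOT G3 = NOT T = F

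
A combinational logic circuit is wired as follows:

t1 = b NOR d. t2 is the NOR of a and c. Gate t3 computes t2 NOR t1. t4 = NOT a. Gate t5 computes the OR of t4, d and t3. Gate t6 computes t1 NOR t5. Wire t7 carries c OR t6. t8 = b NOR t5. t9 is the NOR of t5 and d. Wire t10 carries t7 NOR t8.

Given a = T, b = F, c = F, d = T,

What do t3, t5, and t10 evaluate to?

t3 = T, t5 = T, t10 = T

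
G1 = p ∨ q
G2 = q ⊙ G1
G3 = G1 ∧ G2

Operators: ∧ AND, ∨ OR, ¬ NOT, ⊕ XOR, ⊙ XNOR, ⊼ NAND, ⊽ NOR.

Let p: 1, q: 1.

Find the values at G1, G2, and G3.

G1 = p OR q = 1 OR 1 = 1
G2 = q XNOR G1 = 1 XNOR 1 = 1
G3 = G1 AND G2 = 1 AND 1 = 1

G1 = 1; G2 = 1; G3 = 1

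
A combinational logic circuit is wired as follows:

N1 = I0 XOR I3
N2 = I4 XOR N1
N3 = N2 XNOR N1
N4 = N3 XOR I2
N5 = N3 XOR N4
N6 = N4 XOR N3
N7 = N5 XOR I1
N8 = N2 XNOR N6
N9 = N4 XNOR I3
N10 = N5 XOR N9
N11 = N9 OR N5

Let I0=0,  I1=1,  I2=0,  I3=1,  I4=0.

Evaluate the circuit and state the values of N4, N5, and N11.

N1 = I0 XOR I3 = 0 XOR 1 = 1
N2 = I4 XOR N1 = 0 XOR 1 = 1
N3 = N2 XNOR N1 = 1 XNOR 1 = 1
N4 = N3 XOR I2 = 1 XOR 0 = 1
N5 = N3 XOR N4 = 1 XOR 1 = 0
N9 = N4 XNOR I3 = 1 XNOR 1 = 1
N11 = N9 OR N5 = 1 OR 0 = 1

N4 = 1, N5 = 0, N11 = 1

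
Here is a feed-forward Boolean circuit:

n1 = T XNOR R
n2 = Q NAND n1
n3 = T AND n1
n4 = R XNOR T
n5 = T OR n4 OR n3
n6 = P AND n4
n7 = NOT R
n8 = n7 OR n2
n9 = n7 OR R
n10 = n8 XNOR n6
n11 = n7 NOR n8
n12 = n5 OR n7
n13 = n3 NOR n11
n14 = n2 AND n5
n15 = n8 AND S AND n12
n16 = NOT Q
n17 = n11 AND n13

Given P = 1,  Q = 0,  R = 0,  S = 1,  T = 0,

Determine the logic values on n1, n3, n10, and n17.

n1 = 1  n3 = 0  n10 = 1  n17 = 0

n1 = T XNOR R = 0 XNOR 0 = 1
n2 = Q NAND n1 = 0 NAND 1 = 1
n3 = T AND n1 = 0 AND 1 = 0
n4 = R XNOR T = 0 XNOR 0 = 1
n6 = P AND n4 = 1 AND 1 = 1
n7 = NOT R = NOT 0 = 1
n8 = n7 OR n2 = 1 OR 1 = 1
n10 = n8 XNOR n6 = 1 XNOR 1 = 1
n11 = n7 NOR n8 = 1 NOR 1 = 0
n13 = n3 NOR n11 = 0 NOR 0 = 1
n17 = n11 AND n13 = 0 AND 1 = 0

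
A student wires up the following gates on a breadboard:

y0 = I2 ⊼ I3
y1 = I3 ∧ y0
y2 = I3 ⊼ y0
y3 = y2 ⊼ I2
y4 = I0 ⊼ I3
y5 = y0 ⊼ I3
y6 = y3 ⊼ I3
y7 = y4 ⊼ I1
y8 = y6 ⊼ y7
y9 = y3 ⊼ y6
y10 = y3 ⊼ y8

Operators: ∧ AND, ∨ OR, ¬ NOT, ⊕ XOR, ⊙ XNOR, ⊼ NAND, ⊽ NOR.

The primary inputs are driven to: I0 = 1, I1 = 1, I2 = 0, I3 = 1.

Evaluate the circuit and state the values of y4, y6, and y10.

y4 = 0, y6 = 0, y10 = 0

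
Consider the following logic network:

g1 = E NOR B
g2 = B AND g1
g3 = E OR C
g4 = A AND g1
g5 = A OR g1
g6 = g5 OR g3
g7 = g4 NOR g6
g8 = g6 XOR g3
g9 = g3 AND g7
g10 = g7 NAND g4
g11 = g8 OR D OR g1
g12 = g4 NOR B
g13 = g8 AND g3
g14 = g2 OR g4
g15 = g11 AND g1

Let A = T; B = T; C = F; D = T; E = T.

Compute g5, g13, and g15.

g1 = E NOR B = T NOR T = F
g3 = E OR C = T OR F = T
g5 = A OR g1 = T OR F = T
g6 = g5 OR g3 = T OR T = T
g8 = g6 XOR g3 = T XOR T = F
g11 = g8 OR D OR g1 = F OR T OR F = T
g13 = g8 AND g3 = F AND T = F
g15 = g11 AND g1 = T AND F = F

g5 = T; g13 = F; g15 = F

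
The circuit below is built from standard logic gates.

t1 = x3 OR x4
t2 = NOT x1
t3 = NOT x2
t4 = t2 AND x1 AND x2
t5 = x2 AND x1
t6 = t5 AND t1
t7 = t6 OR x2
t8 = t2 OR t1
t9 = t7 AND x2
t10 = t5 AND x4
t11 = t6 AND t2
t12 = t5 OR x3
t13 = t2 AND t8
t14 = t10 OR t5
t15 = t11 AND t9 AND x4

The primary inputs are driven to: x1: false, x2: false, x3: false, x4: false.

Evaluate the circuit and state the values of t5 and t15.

t5 = false, t15 = false

t1 = x3 OR x4 = false OR false = false
t2 = NOT x1 = NOT false = true
t5 = x2 AND x1 = false AND false = false
t6 = t5 AND t1 = false AND false = false
t7 = t6 OR x2 = false OR false = false
t9 = t7 AND x2 = false AND false = false
t11 = t6 AND t2 = false AND true = false
t15 = t11 AND t9 AND x4 = false AND false AND false = false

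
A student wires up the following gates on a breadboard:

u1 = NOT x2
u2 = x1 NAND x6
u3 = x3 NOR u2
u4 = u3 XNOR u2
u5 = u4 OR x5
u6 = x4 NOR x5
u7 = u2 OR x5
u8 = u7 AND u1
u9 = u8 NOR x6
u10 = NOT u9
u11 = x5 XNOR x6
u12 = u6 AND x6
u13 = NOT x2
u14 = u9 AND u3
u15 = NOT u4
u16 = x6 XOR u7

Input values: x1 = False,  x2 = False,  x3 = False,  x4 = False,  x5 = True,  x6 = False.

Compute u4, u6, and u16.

u4 = False; u6 = False; u16 = True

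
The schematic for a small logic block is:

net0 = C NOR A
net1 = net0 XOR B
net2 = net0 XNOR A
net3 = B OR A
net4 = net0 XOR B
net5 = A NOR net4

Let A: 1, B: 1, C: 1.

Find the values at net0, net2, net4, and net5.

net0 = C NOR A = 1 NOR 1 = 0
net2 = net0 XNOR A = 0 XNOR 1 = 0
net4 = net0 XOR B = 0 XOR 1 = 1
net5 = A NOR net4 = 1 NOR 1 = 0

net0 = 0  net2 = 0  net4 = 1  net5 = 0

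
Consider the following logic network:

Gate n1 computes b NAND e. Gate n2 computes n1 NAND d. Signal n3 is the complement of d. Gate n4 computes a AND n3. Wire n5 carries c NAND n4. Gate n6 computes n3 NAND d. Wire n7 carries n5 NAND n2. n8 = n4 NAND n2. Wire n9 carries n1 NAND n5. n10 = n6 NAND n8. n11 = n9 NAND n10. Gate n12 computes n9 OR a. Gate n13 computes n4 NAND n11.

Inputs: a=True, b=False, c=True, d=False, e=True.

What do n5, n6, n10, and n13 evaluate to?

n1 = b NAND e = False NAND True = True
n2 = n1 NAND d = True NAND False = True
n3 = NOT d = NOT False = True
n4 = a AND n3 = True AND True = True
n5 = c NAND n4 = True NAND True = False
n6 = n3 NAND d = True NAND False = True
n8 = n4 NAND n2 = True NAND True = False
n9 = n1 NAND n5 = True NAND False = True
n10 = n6 NAND n8 = True NAND False = True
n11 = n9 NAND n10 = True NAND True = False
n13 = n4 NAND n11 = True NAND False = True

n5 = False; n6 = True; n10 = True; n13 = True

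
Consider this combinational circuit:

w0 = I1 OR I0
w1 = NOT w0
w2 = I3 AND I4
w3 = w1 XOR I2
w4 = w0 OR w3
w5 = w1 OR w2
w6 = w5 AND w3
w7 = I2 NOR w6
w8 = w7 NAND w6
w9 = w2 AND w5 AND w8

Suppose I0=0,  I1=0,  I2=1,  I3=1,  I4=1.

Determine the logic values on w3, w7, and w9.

w0 = I1 OR I0 = 0 OR 0 = 0
w1 = NOT w0 = NOT 0 = 1
w2 = I3 AND I4 = 1 AND 1 = 1
w3 = w1 XOR I2 = 1 XOR 1 = 0
w5 = w1 OR w2 = 1 OR 1 = 1
w6 = w5 AND w3 = 1 AND 0 = 0
w7 = I2 NOR w6 = 1 NOR 0 = 0
w8 = w7 NAND w6 = 0 NAND 0 = 1
w9 = w2 AND w5 AND w8 = 1 AND 1 AND 1 = 1

w3 = 0, w7 = 0, w9 = 1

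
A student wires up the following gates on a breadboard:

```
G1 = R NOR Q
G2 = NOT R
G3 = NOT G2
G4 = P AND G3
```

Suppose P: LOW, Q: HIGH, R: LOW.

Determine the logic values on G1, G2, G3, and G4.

G1 = R NOR Q = LOW NOR HIGH = LOW
G2 = NOT R = NOT LOW = HIGH
G3 = NOT G2 = NOT HIGH = LOW
G4 = P AND G3 = LOW AND LOW = LOW

G1 = LOW, G2 = HIGH, G3 = LOW, G4 = LOW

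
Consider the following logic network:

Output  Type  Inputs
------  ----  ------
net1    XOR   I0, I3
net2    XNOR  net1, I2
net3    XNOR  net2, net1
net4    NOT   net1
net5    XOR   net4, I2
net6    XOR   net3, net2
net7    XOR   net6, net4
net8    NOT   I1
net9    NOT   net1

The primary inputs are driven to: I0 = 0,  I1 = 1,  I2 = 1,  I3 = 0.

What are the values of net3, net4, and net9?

net1 = I0 XOR I3 = 0 XOR 0 = 0
net2 = net1 XNOR I2 = 0 XNOR 1 = 0
net3 = net2 XNOR net1 = 0 XNOR 0 = 1
net4 = NOT net1 = NOT 0 = 1
net9 = NOT net1 = NOT 0 = 1

net3 = 1, net4 = 1, net9 = 1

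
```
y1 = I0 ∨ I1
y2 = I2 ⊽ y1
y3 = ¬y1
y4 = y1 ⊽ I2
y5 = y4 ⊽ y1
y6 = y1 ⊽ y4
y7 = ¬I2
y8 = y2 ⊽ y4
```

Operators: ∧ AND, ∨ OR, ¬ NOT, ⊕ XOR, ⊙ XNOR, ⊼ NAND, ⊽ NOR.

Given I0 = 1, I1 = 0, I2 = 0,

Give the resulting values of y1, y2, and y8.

y1 = 1  y2 = 0  y8 = 1

y1 = I0 OR I1 = 1 OR 0 = 1
y2 = I2 NOR y1 = 0 NOR 1 = 0
y4 = y1 NOR I2 = 1 NOR 0 = 0
y8 = y2 NOR y4 = 0 NOR 0 = 1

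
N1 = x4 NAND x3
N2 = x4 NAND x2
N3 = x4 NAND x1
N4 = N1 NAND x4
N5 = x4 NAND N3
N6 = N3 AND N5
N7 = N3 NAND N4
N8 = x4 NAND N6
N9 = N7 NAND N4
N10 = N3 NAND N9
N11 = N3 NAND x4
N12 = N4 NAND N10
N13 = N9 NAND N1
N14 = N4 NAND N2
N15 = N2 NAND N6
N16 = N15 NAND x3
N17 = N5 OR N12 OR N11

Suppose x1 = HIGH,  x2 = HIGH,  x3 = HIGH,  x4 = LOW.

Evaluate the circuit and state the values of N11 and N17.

N1 = x4 NAND x3 = LOW NAND HIGH = HIGH
N3 = x4 NAND x1 = LOW NAND HIGH = HIGH
N4 = N1 NAND x4 = HIGH NAND LOW = HIGH
N5 = x4 NAND N3 = LOW NAND HIGH = HIGH
N7 = N3 NAND N4 = HIGH NAND HIGH = LOW
N9 = N7 NAND N4 = LOW NAND HIGH = HIGH
N10 = N3 NAND N9 = HIGH NAND HIGH = LOW
N11 = N3 NAND x4 = HIGH NAND LOW = HIGH
N12 = N4 NAND N10 = HIGH NAND LOW = HIGH
N17 = N5 OR N12 OR N11 = HIGH OR HIGH OR HIGH = HIGH

N11 = HIGH, N17 = HIGH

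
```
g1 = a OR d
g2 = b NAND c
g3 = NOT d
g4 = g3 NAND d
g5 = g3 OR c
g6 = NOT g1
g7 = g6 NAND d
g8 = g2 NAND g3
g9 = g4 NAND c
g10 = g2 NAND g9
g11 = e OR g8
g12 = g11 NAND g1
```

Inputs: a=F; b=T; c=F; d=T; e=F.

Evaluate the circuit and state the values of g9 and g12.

g9 = T, g12 = F

g1 = a OR d = F OR T = T
g2 = b NAND c = T NAND F = T
g3 = NOT d = NOT T = F
g4 = g3 NAND d = F NAND T = T
g8 = g2 NAND g3 = T NAND F = T
g9 = g4 NAND c = T NAND F = T
g11 = e OR g8 = F OR T = T
g12 = g11 NAND g1 = T NAND T = F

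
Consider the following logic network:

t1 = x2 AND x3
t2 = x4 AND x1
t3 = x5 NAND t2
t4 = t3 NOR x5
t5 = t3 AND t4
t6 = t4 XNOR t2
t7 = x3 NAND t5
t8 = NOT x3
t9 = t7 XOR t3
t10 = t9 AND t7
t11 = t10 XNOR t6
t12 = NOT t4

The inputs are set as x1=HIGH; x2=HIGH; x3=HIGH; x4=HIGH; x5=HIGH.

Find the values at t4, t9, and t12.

t4 = LOW; t9 = HIGH; t12 = HIGH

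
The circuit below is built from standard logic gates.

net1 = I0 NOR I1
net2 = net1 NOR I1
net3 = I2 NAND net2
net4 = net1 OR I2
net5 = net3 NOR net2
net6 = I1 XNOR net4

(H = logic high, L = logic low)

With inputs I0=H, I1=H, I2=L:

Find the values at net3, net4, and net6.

net3 = H, net4 = L, net6 = L

net1 = I0 NOR I1 = H NOR H = L
net2 = net1 NOR I1 = L NOR H = L
net3 = I2 NAND net2 = L NAND L = H
net4 = net1 OR I2 = L OR L = L
net6 = I1 XNOR net4 = H XNOR L = L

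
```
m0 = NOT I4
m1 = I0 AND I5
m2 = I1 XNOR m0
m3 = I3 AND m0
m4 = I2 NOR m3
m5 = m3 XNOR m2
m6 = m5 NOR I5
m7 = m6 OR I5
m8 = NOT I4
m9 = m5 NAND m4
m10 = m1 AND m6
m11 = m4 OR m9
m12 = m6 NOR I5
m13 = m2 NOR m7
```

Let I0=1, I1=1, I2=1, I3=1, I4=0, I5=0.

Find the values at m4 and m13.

m4 = 0, m13 = 0

m0 = NOT I4 = NOT 0 = 1
m2 = I1 XNOR m0 = 1 XNOR 1 = 1
m3 = I3 AND m0 = 1 AND 1 = 1
m4 = I2 NOR m3 = 1 NOR 1 = 0
m5 = m3 XNOR m2 = 1 XNOR 1 = 1
m6 = m5 NOR I5 = 1 NOR 0 = 0
m7 = m6 OR I5 = 0 OR 0 = 0
m13 = m2 NOR m7 = 1 NOR 0 = 0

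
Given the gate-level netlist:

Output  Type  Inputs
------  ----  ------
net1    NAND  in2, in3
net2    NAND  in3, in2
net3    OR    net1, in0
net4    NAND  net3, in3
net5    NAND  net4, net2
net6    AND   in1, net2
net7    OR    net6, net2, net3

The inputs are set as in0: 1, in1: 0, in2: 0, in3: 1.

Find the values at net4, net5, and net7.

net4 = 0; net5 = 1; net7 = 1

net1 = in2 NAND in3 = 0 NAND 1 = 1
net2 = in3 NAND in2 = 1 NAND 0 = 1
net3 = net1 OR in0 = 1 OR 1 = 1
net4 = net3 NAND in3 = 1 NAND 1 = 0
net5 = net4 NAND net2 = 0 NAND 1 = 1
net6 = in1 AND net2 = 0 AND 1 = 0
net7 = net6 OR net2 OR net3 = 0 OR 1 OR 1 = 1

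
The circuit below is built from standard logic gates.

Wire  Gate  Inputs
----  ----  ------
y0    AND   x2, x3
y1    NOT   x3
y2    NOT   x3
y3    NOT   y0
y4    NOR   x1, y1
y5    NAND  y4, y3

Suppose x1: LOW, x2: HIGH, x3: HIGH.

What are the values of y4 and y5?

y4 = HIGH; y5 = HIGH

y0 = x2 AND x3 = HIGH AND HIGH = HIGH
y1 = NOT x3 = NOT HIGH = LOW
y3 = NOT y0 = NOT HIGH = LOW
y4 = x1 NOR y1 = LOW NOR LOW = HIGH
y5 = y4 NAND y3 = HIGH NAND LOW = HIGH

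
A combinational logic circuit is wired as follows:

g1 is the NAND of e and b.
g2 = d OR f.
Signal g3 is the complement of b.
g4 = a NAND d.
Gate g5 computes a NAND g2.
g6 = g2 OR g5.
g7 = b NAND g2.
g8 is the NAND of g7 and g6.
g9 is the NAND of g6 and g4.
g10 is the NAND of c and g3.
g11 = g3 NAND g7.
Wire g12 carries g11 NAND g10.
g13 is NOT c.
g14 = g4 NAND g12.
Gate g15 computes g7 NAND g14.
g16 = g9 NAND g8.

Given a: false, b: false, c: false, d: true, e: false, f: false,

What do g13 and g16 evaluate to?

g13 = true  g16 = true

g2 = d OR f = true OR false = true
g4 = a NAND d = false NAND true = true
g5 = a NAND g2 = false NAND true = true
g6 = g2 OR g5 = true OR true = true
g7 = b NAND g2 = false NAND true = true
g8 = g7 NAND g6 = true NAND true = false
g9 = g6 NAND g4 = true NAND true = false
g13 = NOT c = NOT false = true
g16 = g9 NAND g8 = false NAND false = true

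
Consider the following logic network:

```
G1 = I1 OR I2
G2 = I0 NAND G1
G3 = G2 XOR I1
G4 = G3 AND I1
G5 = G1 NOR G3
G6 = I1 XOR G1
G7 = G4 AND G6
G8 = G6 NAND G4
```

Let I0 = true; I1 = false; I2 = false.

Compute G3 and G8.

G3 = true; G8 = true

G1 = I1 OR I2 = false OR false = false
G2 = I0 NAND G1 = true NAND false = true
G3 = G2 XOR I1 = true XOR false = true
G4 = G3 AND I1 = true AND false = false
G6 = I1 XOR G1 = false XOR false = false
G8 = G6 NAND G4 = false NAND false = true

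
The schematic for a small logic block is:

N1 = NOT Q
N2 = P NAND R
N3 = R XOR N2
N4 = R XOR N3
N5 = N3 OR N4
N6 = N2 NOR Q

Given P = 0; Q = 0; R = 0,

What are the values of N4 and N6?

N4 = 1, N6 = 0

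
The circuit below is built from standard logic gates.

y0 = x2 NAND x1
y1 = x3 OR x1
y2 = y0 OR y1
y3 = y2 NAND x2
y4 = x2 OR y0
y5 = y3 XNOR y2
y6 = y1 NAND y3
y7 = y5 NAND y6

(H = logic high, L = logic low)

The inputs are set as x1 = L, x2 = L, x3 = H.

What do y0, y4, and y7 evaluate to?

y0 = H, y4 = H, y7 = H

y0 = x2 NAND x1 = L NAND L = H
y1 = x3 OR x1 = H OR L = H
y2 = y0 OR y1 = H OR H = H
y3 = y2 NAND x2 = H NAND L = H
y4 = x2 OR y0 = L OR H = H
y5 = y3 XNOR y2 = H XNOR H = H
y6 = y1 NAND y3 = H NAND H = L
y7 = y5 NAND y6 = H NAND L = H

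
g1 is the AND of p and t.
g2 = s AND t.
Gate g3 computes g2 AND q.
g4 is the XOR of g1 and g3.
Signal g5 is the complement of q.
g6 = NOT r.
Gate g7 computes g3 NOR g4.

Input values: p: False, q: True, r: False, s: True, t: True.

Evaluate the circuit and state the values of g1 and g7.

g1 = False  g7 = False

g1 = p AND t = False AND True = False
g2 = s AND t = True AND True = True
g3 = g2 AND q = True AND True = True
g4 = g1 XOR g3 = False XOR True = True
g7 = g3 NOR g4 = True NOR True = False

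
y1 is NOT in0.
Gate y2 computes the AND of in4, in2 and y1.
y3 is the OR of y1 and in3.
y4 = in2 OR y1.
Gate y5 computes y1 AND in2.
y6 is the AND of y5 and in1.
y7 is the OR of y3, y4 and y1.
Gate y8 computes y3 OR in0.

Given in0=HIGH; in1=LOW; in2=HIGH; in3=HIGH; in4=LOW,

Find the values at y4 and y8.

y4 = HIGH, y8 = HIGH

y1 = NOT in0 = NOT HIGH = LOW
y3 = y1 OR in3 = LOW OR HIGH = HIGH
y4 = in2 OR y1 = HIGH OR LOW = HIGH
y8 = y3 OR in0 = HIGH OR HIGH = HIGH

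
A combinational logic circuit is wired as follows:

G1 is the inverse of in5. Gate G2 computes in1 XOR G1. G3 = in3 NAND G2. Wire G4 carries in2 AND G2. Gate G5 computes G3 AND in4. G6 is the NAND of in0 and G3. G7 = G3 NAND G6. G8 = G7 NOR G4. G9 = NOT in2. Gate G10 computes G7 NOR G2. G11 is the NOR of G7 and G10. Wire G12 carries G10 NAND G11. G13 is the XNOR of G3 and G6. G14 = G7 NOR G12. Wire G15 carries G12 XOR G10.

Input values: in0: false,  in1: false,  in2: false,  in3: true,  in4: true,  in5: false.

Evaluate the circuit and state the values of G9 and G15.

G9 = true; G15 = true

G1 = NOT in5 = NOT false = true
G2 = in1 XOR G1 = false XOR true = true
G3 = in3 NAND G2 = true NAND true = false
G6 = in0 NAND G3 = false NAND false = true
G7 = G3 NAND G6 = false NAND true = true
G9 = NOT in2 = NOT false = true
G10 = G7 NOR G2 = true NOR true = false
G11 = G7 NOR G10 = true NOR false = false
G12 = G10 NAND G11 = false NAND false = true
G15 = G12 XOR G10 = true XOR false = true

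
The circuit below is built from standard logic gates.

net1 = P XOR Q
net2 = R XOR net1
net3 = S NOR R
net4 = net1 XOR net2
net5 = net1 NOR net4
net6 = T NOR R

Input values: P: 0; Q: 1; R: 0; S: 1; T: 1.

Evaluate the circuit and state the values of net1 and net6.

net1 = 1; net6 = 0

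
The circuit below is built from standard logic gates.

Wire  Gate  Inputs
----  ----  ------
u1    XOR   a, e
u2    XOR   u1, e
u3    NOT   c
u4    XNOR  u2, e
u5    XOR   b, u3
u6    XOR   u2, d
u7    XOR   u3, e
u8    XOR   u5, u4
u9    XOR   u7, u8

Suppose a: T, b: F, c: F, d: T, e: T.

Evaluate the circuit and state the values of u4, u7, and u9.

u1 = a XOR e = T XOR T = F
u2 = u1 XOR e = F XOR T = T
u3 = NOT c = NOT F = T
u4 = u2 XNOR e = T XNOR T = T
u5 = b XOR u3 = F XOR T = T
u7 = u3 XOR e = T XOR T = F
u8 = u5 XOR u4 = T XOR T = F
u9 = u7 XOR u8 = F XOR F = F

u4 = T, u7 = F, u9 = F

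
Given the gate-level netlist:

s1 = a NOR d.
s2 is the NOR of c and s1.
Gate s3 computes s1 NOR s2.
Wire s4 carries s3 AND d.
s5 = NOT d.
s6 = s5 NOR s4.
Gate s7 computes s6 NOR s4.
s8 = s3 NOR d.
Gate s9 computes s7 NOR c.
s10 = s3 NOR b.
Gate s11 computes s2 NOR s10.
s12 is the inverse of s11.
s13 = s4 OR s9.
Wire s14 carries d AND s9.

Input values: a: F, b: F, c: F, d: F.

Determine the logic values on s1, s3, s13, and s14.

s1 = T, s3 = F, s13 = F, s14 = F

s1 = a NOR d = F NOR F = T
s2 = c NOR s1 = F NOR T = F
s3 = s1 NOR s2 = T NOR F = F
s4 = s3 AND d = F AND F = F
s5 = NOT d = NOT F = T
s6 = s5 NOR s4 = T NOR F = F
s7 = s6 NOR s4 = F NOR F = T
s9 = s7 NOR c = T NOR F = F
s13 = s4 OR s9 = F OR F = F
s14 = d AND s9 = F AND F = F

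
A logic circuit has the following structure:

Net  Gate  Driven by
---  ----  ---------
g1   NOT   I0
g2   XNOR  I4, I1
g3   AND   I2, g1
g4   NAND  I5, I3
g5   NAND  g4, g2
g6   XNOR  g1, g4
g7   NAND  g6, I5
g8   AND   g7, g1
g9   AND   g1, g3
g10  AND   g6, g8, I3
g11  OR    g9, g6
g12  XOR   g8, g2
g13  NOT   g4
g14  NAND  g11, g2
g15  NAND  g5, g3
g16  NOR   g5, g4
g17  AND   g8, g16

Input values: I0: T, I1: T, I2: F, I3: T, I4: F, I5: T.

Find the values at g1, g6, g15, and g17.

g1 = NOT I0 = NOT T = F
g2 = I4 XNOR I1 = F XNOR T = F
g3 = I2 AND g1 = F AND F = F
g4 = I5 NAND I3 = T NAND T = F
g5 = g4 NAND g2 = F NAND F = T
g6 = g1 XNOR g4 = F XNOR F = T
g7 = g6 NAND I5 = T NAND T = F
g8 = g7 AND g1 = F AND F = F
g15 = g5 NAND g3 = T NAND F = T
g16 = g5 NOR g4 = T NOR F = F
g17 = g8 AND g16 = F AND F = F

g1 = F, g6 = T, g15 = T, g17 = F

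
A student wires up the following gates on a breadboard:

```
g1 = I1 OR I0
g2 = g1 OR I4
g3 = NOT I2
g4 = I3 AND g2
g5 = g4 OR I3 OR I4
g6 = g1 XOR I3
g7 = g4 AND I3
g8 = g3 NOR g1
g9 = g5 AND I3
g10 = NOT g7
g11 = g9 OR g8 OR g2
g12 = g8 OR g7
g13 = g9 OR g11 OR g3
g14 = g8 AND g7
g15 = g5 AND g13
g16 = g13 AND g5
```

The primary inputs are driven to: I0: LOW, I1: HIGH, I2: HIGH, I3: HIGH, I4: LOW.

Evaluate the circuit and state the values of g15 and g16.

g15 = HIGH, g16 = HIGH

g1 = I1 OR I0 = HIGH OR LOW = HIGH
g2 = g1 OR I4 = HIGH OR LOW = HIGH
g3 = NOT I2 = NOT HIGH = LOW
g4 = I3 AND g2 = HIGH AND HIGH = HIGH
g5 = g4 OR I3 OR I4 = HIGH OR HIGH OR LOW = HIGH
g8 = g3 NOR g1 = LOW NOR HIGH = LOW
g9 = g5 AND I3 = HIGH AND HIGH = HIGH
g11 = g9 OR g8 OR g2 = HIGH OR LOW OR HIGH = HIGH
g13 = g9 OR g11 OR g3 = HIGH OR HIGH OR LOW = HIGH
g15 = g5 AND g13 = HIGH AND HIGH = HIGH
g16 = g13 AND g5 = HIGH AND HIGH = HIGH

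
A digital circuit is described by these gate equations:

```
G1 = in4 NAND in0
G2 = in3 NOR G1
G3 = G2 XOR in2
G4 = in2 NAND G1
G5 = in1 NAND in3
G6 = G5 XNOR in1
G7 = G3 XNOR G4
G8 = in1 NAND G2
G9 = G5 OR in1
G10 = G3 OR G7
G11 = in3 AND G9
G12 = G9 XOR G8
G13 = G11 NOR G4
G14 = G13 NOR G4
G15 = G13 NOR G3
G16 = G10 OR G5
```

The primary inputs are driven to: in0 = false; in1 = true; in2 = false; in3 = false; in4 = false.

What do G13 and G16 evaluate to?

G1 = in4 NAND in0 = false NAND false = true
G2 = in3 NOR G1 = false NOR true = false
G3 = G2 XOR in2 = false XOR false = false
G4 = in2 NAND G1 = false NAND true = true
G5 = in1 NAND in3 = true NAND false = true
G7 = G3 XNOR G4 = false XNOR true = false
G9 = G5 OR in1 = true OR true = true
G10 = G3 OR G7 = false OR false = false
G11 = in3 AND G9 = false AND true = false
G13 = G11 NOR G4 = false NOR true = false
G16 = G10 OR G5 = false OR true = true

G13 = false; G16 = true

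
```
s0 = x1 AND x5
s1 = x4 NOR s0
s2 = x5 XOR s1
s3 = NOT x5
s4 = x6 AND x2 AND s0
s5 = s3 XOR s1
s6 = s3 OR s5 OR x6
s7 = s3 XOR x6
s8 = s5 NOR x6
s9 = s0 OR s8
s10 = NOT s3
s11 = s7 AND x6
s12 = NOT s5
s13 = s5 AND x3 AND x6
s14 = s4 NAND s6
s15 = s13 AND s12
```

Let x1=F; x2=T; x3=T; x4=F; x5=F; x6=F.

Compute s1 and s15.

s1 = T; s15 = F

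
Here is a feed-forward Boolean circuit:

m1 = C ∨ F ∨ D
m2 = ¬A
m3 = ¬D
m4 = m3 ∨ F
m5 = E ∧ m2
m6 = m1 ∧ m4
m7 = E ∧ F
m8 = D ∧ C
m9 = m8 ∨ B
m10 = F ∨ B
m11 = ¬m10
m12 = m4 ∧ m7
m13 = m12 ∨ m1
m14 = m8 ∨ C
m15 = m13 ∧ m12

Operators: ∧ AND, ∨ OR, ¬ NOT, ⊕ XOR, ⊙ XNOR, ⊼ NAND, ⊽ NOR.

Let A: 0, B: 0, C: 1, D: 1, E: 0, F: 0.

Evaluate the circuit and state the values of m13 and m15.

m13 = 1, m15 = 0

m1 = C OR F OR D = 1 OR 0 OR 1 = 1
m3 = NOT D = NOT 1 = 0
m4 = m3 OR F = 0 OR 0 = 0
m7 = E AND F = 0 AND 0 = 0
m12 = m4 AND m7 = 0 AND 0 = 0
m13 = m12 OR m1 = 0 OR 1 = 1
m15 = m13 AND m12 = 1 AND 0 = 0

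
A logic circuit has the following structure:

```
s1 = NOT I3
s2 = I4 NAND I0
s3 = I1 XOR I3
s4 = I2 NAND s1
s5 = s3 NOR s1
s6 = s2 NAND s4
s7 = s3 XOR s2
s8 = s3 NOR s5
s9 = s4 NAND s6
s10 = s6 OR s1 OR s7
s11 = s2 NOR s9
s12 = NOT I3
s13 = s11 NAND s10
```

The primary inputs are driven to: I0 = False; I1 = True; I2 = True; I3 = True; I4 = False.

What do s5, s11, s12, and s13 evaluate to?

s5 = True; s11 = False; s12 = False; s13 = True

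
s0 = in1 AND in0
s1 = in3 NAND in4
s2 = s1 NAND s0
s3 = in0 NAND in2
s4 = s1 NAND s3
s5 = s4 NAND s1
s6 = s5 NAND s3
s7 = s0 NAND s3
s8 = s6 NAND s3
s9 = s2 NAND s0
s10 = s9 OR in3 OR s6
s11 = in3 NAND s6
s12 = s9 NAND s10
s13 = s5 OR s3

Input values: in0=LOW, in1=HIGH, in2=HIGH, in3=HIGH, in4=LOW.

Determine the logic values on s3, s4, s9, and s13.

s0 = in1 AND in0 = HIGH AND LOW = LOW
s1 = in3 NAND in4 = HIGH NAND LOW = HIGH
s2 = s1 NAND s0 = HIGH NAND LOW = HIGH
s3 = in0 NAND in2 = LOW NAND HIGH = HIGH
s4 = s1 NAND s3 = HIGH NAND HIGH = LOW
s5 = s4 NAND s1 = LOW NAND HIGH = HIGH
s9 = s2 NAND s0 = HIGH NAND LOW = HIGH
s13 = s5 OR s3 = HIGH OR HIGH = HIGH

s3 = HIGH, s4 = LOW, s9 = HIGH, s13 = HIGH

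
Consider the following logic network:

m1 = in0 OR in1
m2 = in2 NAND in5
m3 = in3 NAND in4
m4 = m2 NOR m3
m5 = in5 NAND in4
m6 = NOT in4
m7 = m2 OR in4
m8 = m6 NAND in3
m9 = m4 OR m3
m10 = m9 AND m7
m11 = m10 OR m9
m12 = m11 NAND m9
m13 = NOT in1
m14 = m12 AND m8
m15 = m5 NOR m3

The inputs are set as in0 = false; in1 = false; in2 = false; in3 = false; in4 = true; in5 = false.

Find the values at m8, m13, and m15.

m3 = in3 NAND in4 = false NAND true = true
m5 = in5 NAND in4 = false NAND true = true
m6 = NOT in4 = NOT true = false
m8 = m6 NAND in3 = false NAND false = true
m13 = NOT in1 = NOT false = true
m15 = m5 NOR m3 = true NOR true = false

m8 = true; m13 = true; m15 = false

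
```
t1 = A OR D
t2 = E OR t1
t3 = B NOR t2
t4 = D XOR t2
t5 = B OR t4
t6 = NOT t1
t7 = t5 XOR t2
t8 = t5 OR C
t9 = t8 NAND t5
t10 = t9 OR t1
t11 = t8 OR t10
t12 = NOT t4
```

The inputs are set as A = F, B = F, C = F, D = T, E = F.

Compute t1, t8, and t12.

t1 = T  t8 = F  t12 = T

t1 = A OR D = F OR T = T
t2 = E OR t1 = F OR T = T
t4 = D XOR t2 = T XOR T = F
t5 = B OR t4 = F OR F = F
t8 = t5 OR C = F OR F = F
t12 = NOT t4 = NOT F = T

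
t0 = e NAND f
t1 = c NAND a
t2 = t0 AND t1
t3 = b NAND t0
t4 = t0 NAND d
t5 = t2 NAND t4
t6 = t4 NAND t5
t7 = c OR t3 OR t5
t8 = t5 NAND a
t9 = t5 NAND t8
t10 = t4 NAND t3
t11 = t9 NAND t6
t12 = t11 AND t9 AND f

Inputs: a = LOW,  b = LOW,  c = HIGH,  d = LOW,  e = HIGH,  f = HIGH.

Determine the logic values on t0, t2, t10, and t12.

t0 = e NAND f = HIGH NAND HIGH = LOW
t1 = c NAND a = HIGH NAND LOW = HIGH
t2 = t0 AND t1 = LOW AND HIGH = LOW
t3 = b NAND t0 = LOW NAND LOW = HIGH
t4 = t0 NAND d = LOW NAND LOW = HIGH
t5 = t2 NAND t4 = LOW NAND HIGH = HIGH
t6 = t4 NAND t5 = HIGH NAND HIGH = LOW
t8 = t5 NAND a = HIGH NAND LOW = HIGH
t9 = t5 NAND t8 = HIGH NAND HIGH = LOW
t10 = t4 NAND t3 = HIGH NAND HIGH = LOW
t11 = t9 NAND t6 = LOW NAND LOW = HIGH
t12 = t11 AND t9 AND f = HIGH AND LOW AND HIGH = LOW

t0 = LOW; t2 = LOW; t10 = LOW; t12 = LOW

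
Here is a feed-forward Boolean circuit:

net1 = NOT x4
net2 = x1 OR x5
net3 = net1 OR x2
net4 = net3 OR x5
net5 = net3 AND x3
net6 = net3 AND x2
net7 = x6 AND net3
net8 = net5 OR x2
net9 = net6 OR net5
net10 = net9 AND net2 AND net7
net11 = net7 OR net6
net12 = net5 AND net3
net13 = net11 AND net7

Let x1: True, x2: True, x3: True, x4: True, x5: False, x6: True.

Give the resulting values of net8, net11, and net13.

net1 = NOT x4 = NOT True = False
net3 = net1 OR x2 = False OR True = True
net5 = net3 AND x3 = True AND True = True
net6 = net3 AND x2 = True AND True = True
net7 = x6 AND net3 = True AND True = True
net8 = net5 OR x2 = True OR True = True
net11 = net7 OR net6 = True OR True = True
net13 = net11 AND net7 = True AND True = True

net8 = True, net11 = True, net13 = True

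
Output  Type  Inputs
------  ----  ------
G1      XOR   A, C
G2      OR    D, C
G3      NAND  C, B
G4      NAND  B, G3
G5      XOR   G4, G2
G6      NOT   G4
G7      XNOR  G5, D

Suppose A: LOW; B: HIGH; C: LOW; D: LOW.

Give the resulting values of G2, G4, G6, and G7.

G2 = LOW  G4 = LOW  G6 = HIGH  G7 = HIGH

G2 = D OR C = LOW OR LOW = LOW
G3 = C NAND B = LOW NAND HIGH = HIGH
G4 = B NAND G3 = HIGH NAND HIGH = LOW
G5 = G4 XOR G2 = LOW XOR LOW = LOW
G6 = NOT G4 = NOT LOW = HIGH
G7 = G5 XNOR D = LOW XNOR LOW = HIGH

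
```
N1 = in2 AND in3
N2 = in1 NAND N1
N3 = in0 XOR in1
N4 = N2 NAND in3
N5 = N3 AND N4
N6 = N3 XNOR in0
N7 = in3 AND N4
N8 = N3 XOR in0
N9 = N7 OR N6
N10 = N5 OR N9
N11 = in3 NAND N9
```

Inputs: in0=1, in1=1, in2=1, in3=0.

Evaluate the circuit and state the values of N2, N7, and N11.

N2 = 1; N7 = 0; N11 = 1

N1 = in2 AND in3 = 1 AND 0 = 0
N2 = in1 NAND N1 = 1 NAND 0 = 1
N3 = in0 XOR in1 = 1 XOR 1 = 0
N4 = N2 NAND in3 = 1 NAND 0 = 1
N6 = N3 XNOR in0 = 0 XNOR 1 = 0
N7 = in3 AND N4 = 0 AND 1 = 0
N9 = N7 OR N6 = 0 OR 0 = 0
N11 = in3 NAND N9 = 0 NAND 0 = 1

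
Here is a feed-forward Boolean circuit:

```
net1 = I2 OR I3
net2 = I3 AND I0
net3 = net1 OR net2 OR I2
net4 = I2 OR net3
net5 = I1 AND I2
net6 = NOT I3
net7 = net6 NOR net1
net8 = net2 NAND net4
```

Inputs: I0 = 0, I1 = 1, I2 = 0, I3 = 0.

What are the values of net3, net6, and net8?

net3 = 0, net6 = 1, net8 = 1

net1 = I2 OR I3 = 0 OR 0 = 0
net2 = I3 AND I0 = 0 AND 0 = 0
net3 = net1 OR net2 OR I2 = 0 OR 0 OR 0 = 0
net4 = I2 OR net3 = 0 OR 0 = 0
net6 = NOT I3 = NOT 0 = 1
net8 = net2 NAND net4 = 0 NAND 0 = 1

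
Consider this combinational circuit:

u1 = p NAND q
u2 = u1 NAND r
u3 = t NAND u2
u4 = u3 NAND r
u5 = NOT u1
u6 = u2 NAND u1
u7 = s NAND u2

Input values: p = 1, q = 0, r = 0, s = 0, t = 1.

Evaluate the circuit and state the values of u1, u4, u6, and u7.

u1 = 1  u4 = 1  u6 = 0  u7 = 1

u1 = p NAND q = 1 NAND 0 = 1
u2 = u1 NAND r = 1 NAND 0 = 1
u3 = t NAND u2 = 1 NAND 1 = 0
u4 = u3 NAND r = 0 NAND 0 = 1
u6 = u2 NAND u1 = 1 NAND 1 = 0
u7 = s NAND u2 = 0 NAND 1 = 1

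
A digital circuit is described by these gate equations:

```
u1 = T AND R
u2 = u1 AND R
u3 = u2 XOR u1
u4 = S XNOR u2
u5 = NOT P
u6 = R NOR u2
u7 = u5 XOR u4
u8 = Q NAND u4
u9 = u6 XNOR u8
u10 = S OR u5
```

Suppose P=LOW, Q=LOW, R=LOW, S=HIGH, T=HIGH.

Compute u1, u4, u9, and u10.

u1 = T AND R = HIGH AND LOW = LOW
u2 = u1 AND R = LOW AND LOW = LOW
u4 = S XNOR u2 = HIGH XNOR LOW = LOW
u5 = NOT P = NOT LOW = HIGH
u6 = R NOR u2 = LOW NOR LOW = HIGH
u8 = Q NAND u4 = LOW NAND LOW = HIGH
u9 = u6 XNOR u8 = HIGH XNOR HIGH = HIGH
u10 = S OR u5 = HIGH OR HIGH = HIGH

u1 = LOW, u4 = LOW, u9 = HIGH, u10 = HIGH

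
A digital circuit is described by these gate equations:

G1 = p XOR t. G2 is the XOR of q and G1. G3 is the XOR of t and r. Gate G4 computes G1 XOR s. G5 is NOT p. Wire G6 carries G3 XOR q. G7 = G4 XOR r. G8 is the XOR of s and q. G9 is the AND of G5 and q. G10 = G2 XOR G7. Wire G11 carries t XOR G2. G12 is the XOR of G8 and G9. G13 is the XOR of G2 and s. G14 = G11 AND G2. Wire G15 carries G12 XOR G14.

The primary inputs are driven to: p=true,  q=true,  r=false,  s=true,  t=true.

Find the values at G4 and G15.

G1 = p XOR t = true XOR true = false
G2 = q XOR G1 = true XOR false = true
G4 = G1 XOR s = false XOR true = true
G5 = NOT p = NOT true = false
G8 = s XOR q = true XOR true = false
G9 = G5 AND q = false AND true = false
G11 = t XOR G2 = true XOR true = false
G12 = G8 XOR G9 = false XOR false = false
G14 = G11 AND G2 = false AND true = false
G15 = G12 XOR G14 = false XOR false = false

G4 = true, G15 = false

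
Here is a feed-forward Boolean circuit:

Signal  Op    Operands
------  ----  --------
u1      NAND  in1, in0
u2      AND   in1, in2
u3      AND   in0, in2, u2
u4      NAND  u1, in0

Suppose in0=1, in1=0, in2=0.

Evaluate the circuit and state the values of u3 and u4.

u3 = 0, u4 = 0

u1 = in1 NAND in0 = 0 NAND 1 = 1
u2 = in1 AND in2 = 0 AND 0 = 0
u3 = in0 AND in2 AND u2 = 1 AND 0 AND 0 = 0
u4 = u1 NAND in0 = 1 NAND 1 = 0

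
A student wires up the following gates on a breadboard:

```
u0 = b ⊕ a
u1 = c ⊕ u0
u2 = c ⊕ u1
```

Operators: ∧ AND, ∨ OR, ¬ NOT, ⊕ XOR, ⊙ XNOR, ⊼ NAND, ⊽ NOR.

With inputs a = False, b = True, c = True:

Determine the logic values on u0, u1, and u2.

u0 = True, u1 = False, u2 = True

u0 = b XOR a = True XOR False = True
u1 = c XOR u0 = True XOR True = False
u2 = c XOR u1 = True XOR False = True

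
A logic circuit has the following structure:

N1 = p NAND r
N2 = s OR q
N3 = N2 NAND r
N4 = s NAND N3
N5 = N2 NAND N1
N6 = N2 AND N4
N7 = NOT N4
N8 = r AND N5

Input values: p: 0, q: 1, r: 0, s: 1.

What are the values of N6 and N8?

N6 = 0, N8 = 0

N1 = p NAND r = 0 NAND 0 = 1
N2 = s OR q = 1 OR 1 = 1
N3 = N2 NAND r = 1 NAND 0 = 1
N4 = s NAND N3 = 1 NAND 1 = 0
N5 = N2 NAND N1 = 1 NAND 1 = 0
N6 = N2 AND N4 = 1 AND 0 = 0
N8 = r AND N5 = 0 AND 0 = 0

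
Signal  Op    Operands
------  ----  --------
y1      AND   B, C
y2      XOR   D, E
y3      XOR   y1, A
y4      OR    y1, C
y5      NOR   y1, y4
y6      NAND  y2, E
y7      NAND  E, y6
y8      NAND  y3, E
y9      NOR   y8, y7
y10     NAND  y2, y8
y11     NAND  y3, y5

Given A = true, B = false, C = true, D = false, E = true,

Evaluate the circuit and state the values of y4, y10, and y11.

y4 = true, y10 = true, y11 = true

y1 = B AND C = false AND true = false
y2 = D XOR E = false XOR true = true
y3 = y1 XOR A = false XOR true = true
y4 = y1 OR C = false OR true = true
y5 = y1 NOR y4 = false NOR true = false
y8 = y3 NAND E = true NAND true = false
y10 = y2 NAND y8 = true NAND false = true
y11 = y3 NAND y5 = true NAND false = true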